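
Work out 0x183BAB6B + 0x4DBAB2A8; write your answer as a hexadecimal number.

0x65F65E13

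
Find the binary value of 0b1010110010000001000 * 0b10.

0b10101100100000010000

Multiply each base-2 digit by 2, carrying:
  0×2 = 0 → write 0
  0×2 = 0 → write 0
  0×2 = 0 → write 0
  1×2 = 2 → write 0 carry 1
  0×2+1 = 1 → write 1
  0×2 = 0 → write 0
  0×2 = 0 → write 0
  0×2 = 0 → write 0
  0×2 = 0 → write 0
  0×2 = 0 → write 0
  1×2 = 2 → write 0 carry 1
  0×2+1 = 1 → write 1
  0×2 = 0 → write 0
  1×2 = 2 → write 0 carry 1
  1×2+1 = 3 → write 1 carry 1
  0×2+1 = 1 → write 1
  1×2 = 2 → write 0 carry 1
  0×2+1 = 1 → write 1
  1×2 = 2 → write 0 carry 1
  remaining carry: 1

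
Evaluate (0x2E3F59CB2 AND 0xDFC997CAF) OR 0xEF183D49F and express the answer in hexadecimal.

0xEF193DCBF

0x2E3F59CB2 AND 0xDFC997CAF = 0x0E0911CA2.
Then OR with 0xEF183D49F.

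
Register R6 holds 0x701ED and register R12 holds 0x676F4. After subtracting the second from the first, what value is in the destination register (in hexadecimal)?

0x8AF9

Subtract column by column in base 16:
  D-4 → 9
  E-F → F (borrow)
  1-6-1 → A (borrow)
  0-7-1 → 8 (borrow)
  7-6-1 → 0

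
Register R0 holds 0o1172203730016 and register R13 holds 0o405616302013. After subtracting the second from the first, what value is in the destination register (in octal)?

Subtract column by column in base 8:
  6-3 → 3
  1-1 → 0
  0-0 → 0
  0-2 → 6 (borrow)
  3-0-1 → 2
  7-3 → 4
  3-6 → 5 (borrow)
  0-1-1 → 6 (borrow)
  2-6-1 → 3 (borrow)
  2-5-1 → 4 (borrow)
  7-0-1 → 6
  1-4 → 5 (borrow)
  1-0-1 → 0

0o564365426003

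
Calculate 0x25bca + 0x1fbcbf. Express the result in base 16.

0x221889

Add column by column in base 16, right to left:
  a+f = 9 carry 1
  c+b+1 = 8 carry 1
  b+c+1 = 8 carry 1
  5+b+1 = 1 carry 1
  2+f+1 = 2 carry 1
  0+1+1 = 2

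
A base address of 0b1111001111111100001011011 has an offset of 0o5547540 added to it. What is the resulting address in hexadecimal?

0b1111001111111100001011011 = 0x1E7F85B in hexadecimal.
0o5547540 = 0x16CF60 in hexadecimal.
Add column by column in base 16, right to left:
  B+0 = B
  5+6 = B
  8+F = 7 carry 1
  F+C+1 = C carry 1
  7+6+1 = E
  E+1 = F
  1+0 = 1

0x1FEC7BB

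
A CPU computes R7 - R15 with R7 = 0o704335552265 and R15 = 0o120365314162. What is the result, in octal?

Subtract column by column in base 8:
  5-2 → 3
  6-6 → 0
  2-1 → 1
  2-4 → 6 (borrow)
  5-1-1 → 3
  5-3 → 2
  5-5 → 0
  3-6 → 5 (borrow)
  3-3-1 → 7 (borrow)
  4-0-1 → 3
  0-2 → 6 (borrow)
  7-1-1 → 5

0o563750236103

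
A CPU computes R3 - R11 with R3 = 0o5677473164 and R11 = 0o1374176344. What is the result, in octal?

Subtract column by column in base 8:
  4-4 → 0
  6-4 → 2
  1-3 → 6 (borrow)
  3-6-1 → 4 (borrow)
  7-7-1 → 7 (borrow)
  4-1-1 → 2
  7-4 → 3
  7-7 → 0
  6-3 → 3
  5-1 → 4

0o4303274620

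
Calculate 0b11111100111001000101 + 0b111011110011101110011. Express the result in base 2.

0b1011011011010110111000

Add column by column in base 2, right to left:
  1+1 = 0 carry 1
  0+1+1 = 0 carry 1
  1+0+1 = 0 carry 1
  0+0+1 = 1
  0+1 = 1
  0+1 = 1
  1+1 = 0 carry 1
  0+0+1 = 1
  0+1 = 1
  1+1 = 0 carry 1
  1+1+1 = 1 carry 1
  1+0+1 = 0 carry 1
  0+0+1 = 1
  0+1 = 1
  1+1 = 0 carry 1
  1+1+1 = 1 carry 1
  1+1+1 = 1 carry 1
  1+0+1 = 0 carry 1
  1+1+1 = 1 carry 1
  1+1+1 = 1 carry 1
  0+1+1 = 0 carry 1
  final carry 1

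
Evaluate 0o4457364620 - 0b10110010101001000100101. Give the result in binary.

0b100100011001001001011101101011

0o4457364620 = 0b100100101111011110100110010000 in binary.
Subtract column by column in base 2:
  0-1 → 1 (borrow)
  0-0-1 → 1 (borrow)
  0-1-1 → 0 (borrow)
  0-0-1 → 1 (borrow)
  1-0-1 → 0
  0-1 → 1 (borrow)
  0-0-1 → 1 (borrow)
  1-0-1 → 0
  1-0 → 1
  0-1 → 1 (borrow)
  0-0-1 → 1 (borrow)
  1-0-1 → 0
  0-1 → 1 (borrow)
  1-0-1 → 0
  1-1 → 0
  1-0 → 1
  1-1 → 0
  0-0 → 0
  1-0 → 1
  1-1 → 0
  1-1 → 0
  1-0 → 1
  0-1 → 1 (borrow)
  1-0-1 → 0
  0-0 → 0
  0-0 → 0
  1-0 → 1
  0-0 → 0
  0-0 → 0
  1-0 → 1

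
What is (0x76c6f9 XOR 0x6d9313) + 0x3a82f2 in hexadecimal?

First 0x76c6f9 XOR 0x6d9313 = 0x1b55ea.
Add column by column in base 16, right to left:
  a+2 = c
  e+f = d carry 1
  5+2+1 = 8
  5+8 = d
  b+a = 5 carry 1
  1+3+1 = 5

0x55d8dc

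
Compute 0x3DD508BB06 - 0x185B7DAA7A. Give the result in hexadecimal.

Subtract column by column in base 16:
  6-A → C (borrow)
  0-7-1 → 8 (borrow)
  B-A-1 → 0
  B-A → 1
  8-D → B (borrow)
  0-7-1 → 8 (borrow)
  5-B-1 → 9 (borrow)
  D-5-1 → 7
  D-8 → 5
  3-1 → 2

0x25798B108C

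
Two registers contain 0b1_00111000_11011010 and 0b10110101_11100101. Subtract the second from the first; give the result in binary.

0b1000001011110101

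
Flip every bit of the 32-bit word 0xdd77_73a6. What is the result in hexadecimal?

0x22888c59

Each hex digit d becomes f−d:
  d→2, d→2, 7→8, 7→8, 7→8, 3→c, a→5, 6→9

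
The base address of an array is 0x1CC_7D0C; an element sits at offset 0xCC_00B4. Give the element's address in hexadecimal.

0x2987DC0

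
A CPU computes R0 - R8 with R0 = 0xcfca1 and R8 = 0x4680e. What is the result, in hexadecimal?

Subtract column by column in base 16:
  1-e → 3 (borrow)
  a-0-1 → 9
  c-8 → 4
  f-6 → 9
  c-4 → 8

0x89493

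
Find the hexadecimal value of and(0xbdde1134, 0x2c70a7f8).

AND each hex digit independently (no carries):
  b&2=2, d&c=c, d&7=5, e&0=0, 1&a=0, 1&7=1, 3&f=3, 4&8=0

0x2c500130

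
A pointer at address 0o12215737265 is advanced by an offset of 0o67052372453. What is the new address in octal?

0o101270331740

Add column by column in base 8, right to left:
  5+3 = 0 carry 1
  6+5+1 = 4 carry 1
  2+4+1 = 7
  7+2 = 1 carry 1
  3+7+1 = 3 carry 1
  7+3+1 = 3 carry 1
  5+2+1 = 0 carry 1
  1+5+1 = 7
  2+0 = 2
  2+7 = 1 carry 1
  1+6+1 = 0 carry 1
  final carry 1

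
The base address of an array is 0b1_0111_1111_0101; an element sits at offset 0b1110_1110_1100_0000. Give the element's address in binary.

Add column by column in base 2, right to left:
  1+0 = 1
  0+0 = 0
  1+0 = 1
  0+0 = 0
  1+0 = 1
  1+0 = 1
  1+1 = 0 carry 1
  1+1+1 = 1 carry 1
  1+0+1 = 0 carry 1
  1+1+1 = 1 carry 1
  1+1+1 = 1 carry 1
  0+1+1 = 0 carry 1
  1+0+1 = 0 carry 1
  0+1+1 = 0 carry 1
  0+1+1 = 0 carry 1
  0+1+1 = 0 carry 1
  final carry 1

0b10000011010110101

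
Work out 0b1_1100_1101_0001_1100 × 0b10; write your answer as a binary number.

0b111001101000111000

Multiply each base-2 digit by 2, carrying:
  0×2 = 0 → write 0
  0×2 = 0 → write 0
  1×2 = 2 → write 0 carry 1
  1×2+1 = 3 → write 1 carry 1
  1×2+1 = 3 → write 1 carry 1
  0×2+1 = 1 → write 1
  0×2 = 0 → write 0
  0×2 = 0 → write 0
  1×2 = 2 → write 0 carry 1
  0×2+1 = 1 → write 1
  1×2 = 2 → write 0 carry 1
  1×2+1 = 3 → write 1 carry 1
  0×2+1 = 1 → write 1
  0×2 = 0 → write 0
  1×2 = 2 → write 0 carry 1
  1×2+1 = 3 → write 1 carry 1
  1×2+1 = 3 → write 1 carry 1
  remaining carry: 1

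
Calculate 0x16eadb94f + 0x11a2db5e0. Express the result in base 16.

0x288db6f2f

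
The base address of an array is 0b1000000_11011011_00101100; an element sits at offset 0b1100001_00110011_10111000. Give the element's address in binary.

0b101000100000111011100100

Add column by column in base 2, right to left:
  0+0 = 0
  0+0 = 0
  1+0 = 1
  1+1 = 0 carry 1
  0+1+1 = 0 carry 1
  1+1+1 = 1 carry 1
  0+0+1 = 1
  0+1 = 1
  1+1 = 0 carry 1
  1+1+1 = 1 carry 1
  0+0+1 = 1
  1+0 = 1
  1+1 = 0 carry 1
  0+1+1 = 0 carry 1
  1+0+1 = 0 carry 1
  1+0+1 = 0 carry 1
  0+1+1 = 0 carry 1
  0+0+1 = 1
  0+0 = 0
  0+0 = 0
  0+0 = 0
  0+1 = 1
  1+1 = 0 carry 1
  final carry 1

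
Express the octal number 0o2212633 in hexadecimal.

Each octal digit is 3 bits: 2=010 2=010 1=001 2=010 6=110 3=011 3=011.
Group the bits into nibbles: 1001 0001 0101 1001 1011 → 9159B.

0x9159B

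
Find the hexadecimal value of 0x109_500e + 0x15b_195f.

0x264696d

Add column by column in base 16, right to left:
  e+f = d carry 1
  0+5+1 = 6
  0+9 = 9
  5+1 = 6
  9+b = 4 carry 1
  0+5+1 = 6
  1+1 = 2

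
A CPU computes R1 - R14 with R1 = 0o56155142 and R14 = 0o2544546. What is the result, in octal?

0o53410374

Subtract column by column in base 8:
  2-6 → 4 (borrow)
  4-4-1 → 7 (borrow)
  1-5-1 → 3 (borrow)
  5-4-1 → 0
  5-4 → 1
  1-5 → 4 (borrow)
  6-2-1 → 3
  5-0 → 5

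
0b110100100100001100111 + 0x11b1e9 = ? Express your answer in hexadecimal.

0x2bfa50

0b110100100100001100111 = 0x1a4867 in hexadecimal.
Add column by column in base 16, right to left:
  7+9 = 0 carry 1
  6+e+1 = 5 carry 1
  8+1+1 = a
  4+b = f
  a+1 = b
  1+1 = 2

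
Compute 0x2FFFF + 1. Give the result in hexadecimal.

0x30000

The trailing 4 digits are F (max in base 16), so adding 1 cascades: they roll to 0 and the next digit up increments.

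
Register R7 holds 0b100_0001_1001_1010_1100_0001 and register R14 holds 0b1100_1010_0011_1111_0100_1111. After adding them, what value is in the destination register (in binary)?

0b1000010111101101000010000

Add column by column in base 2, right to left:
  1+1 = 0 carry 1
  0+1+1 = 0 carry 1
  0+1+1 = 0 carry 1
  0+1+1 = 0 carry 1
  0+0+1 = 1
  0+0 = 0
  1+1 = 0 carry 1
  1+0+1 = 0 carry 1
  0+1+1 = 0 carry 1
  1+1+1 = 1 carry 1
  0+1+1 = 0 carry 1
  1+1+1 = 1 carry 1
  1+1+1 = 1 carry 1
  0+1+1 = 0 carry 1
  0+0+1 = 1
  1+0 = 1
  1+0 = 1
  0+1 = 1
  0+0 = 0
  0+1 = 1
  0+0 = 0
  0+0 = 0
  1+1 = 0 carry 1
  0+1+1 = 0 carry 1
  final carry 1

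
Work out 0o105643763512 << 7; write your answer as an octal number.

0o21350774722400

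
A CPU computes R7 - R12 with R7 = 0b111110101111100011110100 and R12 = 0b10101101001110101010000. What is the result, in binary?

0b101001000101101110100100

Subtract column by column in base 2:
  0-0 → 0
  0-0 → 0
  1-0 → 1
  0-0 → 0
  1-1 → 0
  1-0 → 1
  1-1 → 0
  1-0 → 1
  0-1 → 1 (borrow)
  0-0-1 → 1 (borrow)
  0-1-1 → 0 (borrow)
  1-1-1 → 1 (borrow)
  1-1-1 → 1 (borrow)
  1-0-1 → 0
  1-0 → 1
  1-1 → 0
  0-0 → 0
  1-1 → 0
  0-1 → 1 (borrow)
  1-0-1 → 0
  1-1 → 0
  1-0 → 1
  1-1 → 0
  1-0 → 1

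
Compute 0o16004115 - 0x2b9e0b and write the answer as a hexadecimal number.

0o16004115 = 0x38084d in hexadecimal.
Subtract column by column in base 16:
  d-b → 2
  4-0 → 4
  8-e → a (borrow)
  0-9-1 → 6 (borrow)
  8-b-1 → c (borrow)
  3-2-1 → 0

0xc6a42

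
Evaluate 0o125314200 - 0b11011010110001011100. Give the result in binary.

0b1010001111110110000100100

0o125314200 = 0b1010101011001100010000000 in binary.
Subtract column by column in base 2:
  0-0 → 0
  0-0 → 0
  0-1 → 1 (borrow)
  0-1-1 → 0 (borrow)
  0-1-1 → 0 (borrow)
  0-0-1 → 1 (borrow)
  0-1-1 → 0 (borrow)
  1-0-1 → 0
  0-0 → 0
  0-0 → 0
  0-1 → 1 (borrow)
  1-1-1 → 1 (borrow)
  1-0-1 → 0
  0-1 → 1 (borrow)
  0-0-1 → 1 (borrow)
  1-1-1 → 1 (borrow)
  1-1-1 → 1 (borrow)
  0-0-1 → 1 (borrow)
  1-1-1 → 1 (borrow)
  0-1-1 → 0 (borrow)
  1-0-1 → 0
  0-0 → 0
  1-0 → 1
  0-0 → 0
  1-0 → 1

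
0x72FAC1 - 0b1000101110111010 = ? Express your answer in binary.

0x72FAC1 = 0b11100101111101011000001 in binary.
Subtract column by column in base 2:
  1-0 → 1
  0-1 → 1 (borrow)
  0-0-1 → 1 (borrow)
  0-1-1 → 0 (borrow)
  0-1-1 → 0 (borrow)
  0-1-1 → 0 (borrow)
  1-0-1 → 0
  1-1 → 0
  0-1 → 1 (borrow)
  1-1-1 → 1 (borrow)
  0-0-1 → 1 (borrow)
  1-1-1 → 1 (borrow)
  1-0-1 → 0
  1-0 → 1
  1-0 → 1
  1-1 → 0
  0-0 → 0
  1-0 → 1
  0-0 → 0
  0-0 → 0
  1-0 → 1
  1-0 → 1
  1-0 → 1

0b11100100110111100000111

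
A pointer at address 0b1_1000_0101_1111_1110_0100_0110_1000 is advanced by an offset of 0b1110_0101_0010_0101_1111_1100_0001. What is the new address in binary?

Add column by column in base 2, right to left:
  0+1 = 1
  0+0 = 0
  0+0 = 0
  1+0 = 1
  0+0 = 0
  1+0 = 1
  1+1 = 0 carry 1
  0+1+1 = 0 carry 1
  0+1+1 = 0 carry 1
  0+1+1 = 0 carry 1
  1+1+1 = 1 carry 1
  0+1+1 = 0 carry 1
  0+1+1 = 0 carry 1
  1+0+1 = 0 carry 1
  1+1+1 = 1 carry 1
  1+0+1 = 0 carry 1
  1+0+1 = 0 carry 1
  1+1+1 = 1 carry 1
  1+0+1 = 0 carry 1
  1+0+1 = 0 carry 1
  1+1+1 = 1 carry 1
  0+0+1 = 1
  1+1 = 0 carry 1
  0+0+1 = 1
  0+0 = 0
  0+1 = 1
  0+1 = 1
  1+1 = 0 carry 1
  1+0+1 = 0 carry 1
  final carry 1

0b100110101100100100010000101001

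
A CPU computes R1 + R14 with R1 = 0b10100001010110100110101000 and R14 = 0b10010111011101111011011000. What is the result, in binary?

Add column by column in base 2, right to left:
  0+0 = 0
  0+0 = 0
  0+0 = 0
  1+1 = 0 carry 1
  0+1+1 = 0 carry 1
  1+0+1 = 0 carry 1
  0+1+1 = 0 carry 1
  1+1+1 = 1 carry 1
  1+0+1 = 0 carry 1
  0+1+1 = 0 carry 1
  0+1+1 = 0 carry 1
  1+1+1 = 1 carry 1
  0+1+1 = 0 carry 1
  1+0+1 = 0 carry 1
  1+1+1 = 1 carry 1
  0+1+1 = 0 carry 1
  1+1+1 = 1 carry 1
  0+0+1 = 1
  1+1 = 0 carry 1
  0+1+1 = 0 carry 1
  0+1+1 = 0 carry 1
  0+0+1 = 1
  0+1 = 1
  1+0 = 1
  0+0 = 0
  1+1 = 0 carry 1
  final carry 1

0b100111000110100100010000000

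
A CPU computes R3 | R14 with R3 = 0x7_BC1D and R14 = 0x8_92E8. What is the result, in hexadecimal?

OR each hex digit independently (no carries):
  7|8=F, B|9=B, C|2=E, 1|E=F, D|8=D

0xFBEFD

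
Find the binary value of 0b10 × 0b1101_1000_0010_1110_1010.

Multiply each base-2 digit by 2, carrying:
  0×2 = 0 → write 0
  1×2 = 2 → write 0 carry 1
  0×2+1 = 1 → write 1
  1×2 = 2 → write 0 carry 1
  0×2+1 = 1 → write 1
  1×2 = 2 → write 0 carry 1
  1×2+1 = 3 → write 1 carry 1
  1×2+1 = 3 → write 1 carry 1
  0×2+1 = 1 → write 1
  1×2 = 2 → write 0 carry 1
  0×2+1 = 1 → write 1
  0×2 = 0 → write 0
  0×2 = 0 → write 0
  0×2 = 0 → write 0
  0×2 = 0 → write 0
  1×2 = 2 → write 0 carry 1
  1×2+1 = 3 → write 1 carry 1
  0×2+1 = 1 → write 1
  1×2 = 2 → write 0 carry 1
  1×2+1 = 3 → write 1 carry 1
  remaining carry: 1

0b110110000010111010100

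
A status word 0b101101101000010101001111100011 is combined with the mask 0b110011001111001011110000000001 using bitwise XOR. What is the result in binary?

0b011110100111011110111111100010

XOR bit by bit (1 where the bits differ):
  101101101000010101001111100011
^ 110011001111001011110000000001
= 011110100111011110111111100010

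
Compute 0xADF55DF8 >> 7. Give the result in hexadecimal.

7 bits is not a whole number of base-16 digits; in binary: 10101101111101010101110111111000 >> 7 = 1010110111110101010111011.

0x15BEABB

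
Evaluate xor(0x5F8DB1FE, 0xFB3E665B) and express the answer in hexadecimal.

XOR each hex digit independently (no carries):
  5^F=A, F^B=4, 8^3=B, D^E=3, B^6=D, 1^6=7, F^5=A, E^B=5

0xA4B3D7A5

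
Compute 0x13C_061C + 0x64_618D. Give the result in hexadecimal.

Add column by column in base 16, right to left:
  C+D = 9 carry 1
  1+8+1 = A
  6+1 = 7
  0+6 = 6
  C+4 = 0 carry 1
  3+6+1 = A
  1+0 = 1

0x1A067A9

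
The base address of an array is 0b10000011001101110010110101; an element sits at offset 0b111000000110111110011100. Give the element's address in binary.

0b10111011010100110001010001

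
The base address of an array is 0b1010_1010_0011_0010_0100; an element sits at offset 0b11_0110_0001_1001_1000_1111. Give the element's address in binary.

0b10000001011110010110011

Add column by column in base 2, right to left:
  0+1 = 1
  0+1 = 1
  1+1 = 0 carry 1
  0+1+1 = 0 carry 1
  0+0+1 = 1
  1+0 = 1
  0+0 = 0
  0+1 = 1
  1+1 = 0 carry 1
  1+0+1 = 0 carry 1
  0+0+1 = 1
  0+1 = 1
  0+1 = 1
  1+0 = 1
  0+0 = 0
  1+0 = 1
  0+0 = 0
  1+1 = 0 carry 1
  0+1+1 = 0 carry 1
  1+0+1 = 0 carry 1
  0+1+1 = 0 carry 1
  0+1+1 = 0 carry 1
  final carry 1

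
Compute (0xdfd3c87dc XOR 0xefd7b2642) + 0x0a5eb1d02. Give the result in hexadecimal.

0x3a632bea0

First 0xdfd3c87dc XOR 0xefd7b2642 = 0x30047a19e.
Add column by column in base 16, right to left:
  e+2 = 0 carry 1
  9+0+1 = a
  1+d = e
  a+1 = b
  7+b = 2 carry 1
  4+e+1 = 3 carry 1
  0+5+1 = 6
  0+a = a
  3+0 = 3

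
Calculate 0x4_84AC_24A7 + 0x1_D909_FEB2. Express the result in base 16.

Add column by column in base 16, right to left:
  7+2 = 9
  A+B = 5 carry 1
  4+E+1 = 3 carry 1
  2+F+1 = 2 carry 1
  C+9+1 = 6 carry 1
  A+0+1 = B
  4+9 = D
  8+D = 5 carry 1
  4+1+1 = 6

0x65DB62359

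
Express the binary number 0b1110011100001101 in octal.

Group the bits in threes: 001 110 011 100 001 101 → 163415.

0o163415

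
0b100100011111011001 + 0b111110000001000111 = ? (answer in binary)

0b1100010100000100000

Add column by column in base 2, right to left:
  1+1 = 0 carry 1
  0+1+1 = 0 carry 1
  0+1+1 = 0 carry 1
  1+0+1 = 0 carry 1
  1+0+1 = 0 carry 1
  0+0+1 = 1
  1+1 = 0 carry 1
  1+0+1 = 0 carry 1
  1+0+1 = 0 carry 1
  1+0+1 = 0 carry 1
  1+0+1 = 0 carry 1
  0+0+1 = 1
  0+0 = 0
  0+1 = 1
  1+1 = 0 carry 1
  0+1+1 = 0 carry 1
  0+1+1 = 0 carry 1
  1+1+1 = 1 carry 1
  final carry 1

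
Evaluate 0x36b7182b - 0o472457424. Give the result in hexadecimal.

0x31ccb917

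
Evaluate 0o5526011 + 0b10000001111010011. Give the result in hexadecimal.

0o5526011 = 0x16AC09 in hexadecimal.
0b10000001111010011 = 0x103D3 in hexadecimal.
Add column by column in base 16, right to left:
  9+3 = C
  0+D = D
  C+3 = F
  A+0 = A
  6+1 = 7
  1+0 = 1

0x17AFDC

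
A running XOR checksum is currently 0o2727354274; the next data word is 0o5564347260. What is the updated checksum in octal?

XOR each oct digit independently (no carries):
  2^5=7, 7^5=2, 2^6=4, 7^4=3, 3^3=0, 5^4=1, 4^7=3, 2^2=0, 7^6=1, 4^0=4

0o7243013014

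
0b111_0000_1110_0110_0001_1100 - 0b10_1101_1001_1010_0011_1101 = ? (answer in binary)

Subtract column by column in base 2:
  0-1 → 1 (borrow)
  0-0-1 → 1 (borrow)
  1-1-1 → 1 (borrow)
  1-1-1 → 1 (borrow)
  1-1-1 → 1 (borrow)
  0-1-1 → 0 (borrow)
  0-0-1 → 1 (borrow)
  0-0-1 → 1 (borrow)
  0-0-1 → 1 (borrow)
  1-1-1 → 1 (borrow)
  1-0-1 → 0
  0-1 → 1 (borrow)
  0-1-1 → 0 (borrow)
  1-0-1 → 0
  1-0 → 1
  1-1 → 0
  0-1 → 1 (borrow)
  0-0-1 → 1 (borrow)
  0-1-1 → 0 (borrow)
  0-1-1 → 0 (borrow)
  1-0-1 → 0
  1-1 → 0
  1-0 → 1

0b10000110100101111011111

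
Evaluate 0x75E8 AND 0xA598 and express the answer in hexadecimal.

AND each hex digit independently (no carries):
  7&A=2, 5&5=5, E&9=8, 8&8=8

0x2588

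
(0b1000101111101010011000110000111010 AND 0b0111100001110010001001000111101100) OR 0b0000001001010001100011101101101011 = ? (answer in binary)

0b1000101111101010011000110000111010 AND 0b0111100001110010001001000111101100 = 0b0000100001100010001000000000101000.
Then OR with 0b0000001001010001100011101101101011.

0b101001110011101011101101101011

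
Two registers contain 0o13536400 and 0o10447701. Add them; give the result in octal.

Add column by column in base 8, right to left:
  0+1 = 1
  0+0 = 0
  4+7 = 3 carry 1
  6+7+1 = 6 carry 1
  3+4+1 = 0 carry 1
  5+4+1 = 2 carry 1
  3+0+1 = 4
  1+1 = 2

0o24206301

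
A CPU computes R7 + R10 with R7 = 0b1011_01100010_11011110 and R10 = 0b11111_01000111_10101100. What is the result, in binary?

0b1010101010101010001010

Add column by column in base 2, right to left:
  0+0 = 0
  1+0 = 1
  1+1 = 0 carry 1
  1+1+1 = 1 carry 1
  1+0+1 = 0 carry 1
  0+1+1 = 0 carry 1
  1+0+1 = 0 carry 1
  1+1+1 = 1 carry 1
  0+1+1 = 0 carry 1
  1+1+1 = 1 carry 1
  0+1+1 = 0 carry 1
  0+0+1 = 1
  0+0 = 0
  1+0 = 1
  1+1 = 0 carry 1
  0+0+1 = 1
  1+1 = 0 carry 1
  1+1+1 = 1 carry 1
  0+1+1 = 0 carry 1
  1+1+1 = 1 carry 1
  0+1+1 = 0 carry 1
  final carry 1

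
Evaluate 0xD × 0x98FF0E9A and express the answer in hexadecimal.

0x7C4F3BDD2

Multiply each base-16 digit by 13, carrying:
  A×13 = 130 → write 2 carry 8
  9×13+8 = 125 → write D carry 7
  E×13+7 = 189 → write D carry 11
  0×13+11 = 11 → write B
  F×13 = 195 → write 3 carry 12
  F×13+12 = 207 → write F carry 12
  8×13+12 = 116 → write 4 carry 7
  9×13+7 = 124 → write C carry 7
  remaining carry: 7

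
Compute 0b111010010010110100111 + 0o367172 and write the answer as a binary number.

0o367172 = 0b11110111001111010 in binary.
Add column by column in base 2, right to left:
  1+0 = 1
  1+1 = 0 carry 1
  1+0+1 = 0 carry 1
  0+1+1 = 0 carry 1
  0+1+1 = 0 carry 1
  1+1+1 = 1 carry 1
  0+1+1 = 0 carry 1
  1+0+1 = 0 carry 1
  1+0+1 = 0 carry 1
  0+1+1 = 0 carry 1
  1+1+1 = 1 carry 1
  0+1+1 = 0 carry 1
  0+0+1 = 1
  1+1 = 0 carry 1
  0+1+1 = 0 carry 1
  0+1+1 = 0 carry 1
  1+1+1 = 1 carry 1
  0+0+1 = 1
  1+0 = 1
  1+0 = 1
  1+0 = 1

0b111110001010000100001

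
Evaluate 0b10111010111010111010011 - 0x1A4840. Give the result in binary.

0b10000110010110110010011

0x1A4840 = 0b110100100100001000000 in binary.
Subtract column by column in base 2:
  1-0 → 1
  1-0 → 1
  0-0 → 0
  0-0 → 0
  1-0 → 1
  0-0 → 0
  1-1 → 0
  1-0 → 1
  1-0 → 1
  0-0 → 0
  1-0 → 1
  0-1 → 1 (borrow)
  1-0-1 → 0
  1-0 → 1
  1-1 → 0
  0-0 → 0
  1-0 → 1
  0-1 → 1 (borrow)
  1-0-1 → 0
  1-1 → 0
  1-1 → 0
  0-0 → 0
  1-0 → 1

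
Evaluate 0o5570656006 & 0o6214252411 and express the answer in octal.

AND each oct digit independently (no carries):
  5&6=4, 5&2=0, 7&1=1, 0&4=0, 6&2=2, 5&5=5, 6&2=2, 0&4=0, 0&1=0, 6&1=0

0o4010252000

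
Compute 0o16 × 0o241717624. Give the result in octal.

0o4332535030

Multiply each base-8 digit by 14, carrying:
  4×14 = 56 → write 0 carry 7
  2×14+7 = 35 → write 3 carry 4
  6×14+4 = 88 → write 0 carry 11
  7×14+11 = 109 → write 5 carry 13
  1×14+13 = 27 → write 3 carry 3
  7×14+3 = 101 → write 5 carry 12
  1×14+12 = 26 → write 2 carry 3
  4×14+3 = 59 → write 3 carry 7
  2×14+7 = 35 → write 3 carry 4
  remaining carry: 4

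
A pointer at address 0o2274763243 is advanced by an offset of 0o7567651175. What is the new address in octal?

Add column by column in base 8, right to left:
  3+5 = 0 carry 1
  4+7+1 = 4 carry 1
  2+1+1 = 4
  3+1 = 4
  6+5 = 3 carry 1
  7+6+1 = 6 carry 1
  4+7+1 = 4 carry 1
  7+6+1 = 6 carry 1
  2+5+1 = 0 carry 1
  2+7+1 = 2 carry 1
  final carry 1

0o12064634440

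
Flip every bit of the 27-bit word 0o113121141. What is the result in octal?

Each oct digit d becomes 7−d:
  1→6, 1→6, 3→4, 1→6, 2→5, 1→6, 1→6, 4→3, 1→6

0o664656636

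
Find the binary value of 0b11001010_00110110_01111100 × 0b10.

Multiply each base-2 digit by 2, carrying:
  0×2 = 0 → write 0
  0×2 = 0 → write 0
  1×2 = 2 → write 0 carry 1
  1×2+1 = 3 → write 1 carry 1
  1×2+1 = 3 → write 1 carry 1
  1×2+1 = 3 → write 1 carry 1
  1×2+1 = 3 → write 1 carry 1
  0×2+1 = 1 → write 1
  0×2 = 0 → write 0
  1×2 = 2 → write 0 carry 1
  1×2+1 = 3 → write 1 carry 1
  0×2+1 = 1 → write 1
  1×2 = 2 → write 0 carry 1
  1×2+1 = 3 → write 1 carry 1
  0×2+1 = 1 → write 1
  0×2 = 0 → write 0
  0×2 = 0 → write 0
  1×2 = 2 → write 0 carry 1
  0×2+1 = 1 → write 1
  1×2 = 2 → write 0 carry 1
  0×2+1 = 1 → write 1
  0×2 = 0 → write 0
  1×2 = 2 → write 0 carry 1
  1×2+1 = 3 → write 1 carry 1
  remaining carry: 1

0b1100101000110110011111000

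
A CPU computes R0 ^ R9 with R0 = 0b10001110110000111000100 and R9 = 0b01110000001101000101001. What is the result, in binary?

0b11111110111101111101101

XOR bit by bit (1 where the bits differ):
  10001110110000111000100
^ 01110000001101000101001
= 11111110111101111101101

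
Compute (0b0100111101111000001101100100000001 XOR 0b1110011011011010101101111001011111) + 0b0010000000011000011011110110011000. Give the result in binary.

0b1100100110111010111100010011110110

First 0b0100111101111000001101100100000001 XOR 0b1110011011011010101101111001011111 = 0b1010100110100010100000011101011110.
Add column by column in base 2, right to left:
  0+0 = 0
  1+0 = 1
  1+0 = 1
  1+1 = 0 carry 1
  1+1+1 = 1 carry 1
  0+0+1 = 1
  1+0 = 1
  0+1 = 1
  1+1 = 0 carry 1
  1+0+1 = 0 carry 1
  1+1+1 = 1 carry 1
  0+1+1 = 0 carry 1
  0+1+1 = 0 carry 1
  0+1+1 = 0 carry 1
  0+0+1 = 1
  0+1 = 1
  0+1 = 1
  1+0 = 1
  0+0 = 0
  1+0 = 1
  0+0 = 0
  0+1 = 1
  0+1 = 1
  1+0 = 1
  0+0 = 0
  1+0 = 1
  1+0 = 1
  0+0 = 0
  0+0 = 0
  1+0 = 1
  0+0 = 0
  1+1 = 0 carry 1
  0+0+1 = 1
  1+0 = 1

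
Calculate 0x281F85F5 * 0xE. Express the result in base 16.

Multiply each base-16 digit by 14, carrying:
  5×14 = 70 → write 6 carry 4
  F×14+4 = 214 → write 6 carry 13
  5×14+13 = 83 → write 3 carry 5
  8×14+5 = 117 → write 5 carry 7
  F×14+7 = 217 → write 9 carry 13
  1×14+13 = 27 → write B carry 1
  8×14+1 = 113 → write 1 carry 7
  2×14+7 = 35 → write 3 carry 2
  remaining carry: 2

0x231B95366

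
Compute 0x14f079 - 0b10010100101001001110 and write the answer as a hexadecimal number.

0xba62b

0b10010100101001001110 = 0x94a4e in hexadecimal.
Subtract column by column in base 16:
  9-e → b (borrow)
  7-4-1 → 2
  0-a → 6 (borrow)
  f-4-1 → a
  4-9 → b (borrow)
  1-0-1 → 0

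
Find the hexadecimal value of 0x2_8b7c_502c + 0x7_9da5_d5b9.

0xa292225e5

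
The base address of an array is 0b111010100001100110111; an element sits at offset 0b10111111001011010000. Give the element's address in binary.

0b1010010011011000000111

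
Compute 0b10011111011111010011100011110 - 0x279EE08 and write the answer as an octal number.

0b10011111011111010011100011110 = 0o2373723436 in octal.
0x279EE08 = 0o236367010 in octal.
Subtract column by column in base 8:
  6-0 → 6
  3-1 → 2
  4-0 → 4
  3-7 → 4 (borrow)
  2-6-1 → 3 (borrow)
  7-3-1 → 3
  3-6 → 5 (borrow)
  7-3-1 → 3
  3-2 → 1
  2-0 → 2

0o2135334426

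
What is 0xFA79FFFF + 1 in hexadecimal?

0xFA7A0000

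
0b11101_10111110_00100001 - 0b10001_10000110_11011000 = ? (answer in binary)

Subtract column by column in base 2:
  1-0 → 1
  0-0 → 0
  0-0 → 0
  0-1 → 1 (borrow)
  0-1-1 → 0 (borrow)
  1-0-1 → 0
  0-1 → 1 (borrow)
  0-1-1 → 0 (borrow)
  0-0-1 → 1 (borrow)
  1-1-1 → 1 (borrow)
  1-1-1 → 1 (borrow)
  1-0-1 → 0
  1-0 → 1
  1-0 → 1
  0-0 → 0
  1-1 → 0
  1-1 → 0
  0-0 → 0
  1-0 → 1
  1-0 → 1
  1-1 → 0

0b11000011011101001001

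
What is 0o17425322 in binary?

0b1111100010101011010010

Each octal digit is 3 bits: 1=001 7=111 4=100 2=010 5=101 3=011 2=010 2=010.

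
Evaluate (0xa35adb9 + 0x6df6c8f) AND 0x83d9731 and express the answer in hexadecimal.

Add column by column in base 16, right to left:
  9+f = 8 carry 1
  b+8+1 = 4 carry 1
  d+c+1 = a carry 1
  a+6+1 = 1 carry 1
  5+f+1 = 5 carry 1
  3+d+1 = 1 carry 1
  a+6+1 = 1 carry 1
  final carry 1
Sum = 0x11151a48; now AND with 0x83d9731:
  1&0=0, 1&8=0, 1&3=1, 5&d=5, 1&9=1, a&7=2, 4&3=0, 8&1=0

0x151200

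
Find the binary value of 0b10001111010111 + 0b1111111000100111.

0b10010000111111110

Add column by column in base 2, right to left:
  1+1 = 0 carry 1
  1+1+1 = 1 carry 1
  1+1+1 = 1 carry 1
  0+0+1 = 1
  1+0 = 1
  0+1 = 1
  1+0 = 1
  1+0 = 1
  1+0 = 1
  1+1 = 0 carry 1
  0+1+1 = 0 carry 1
  0+1+1 = 0 carry 1
  0+1+1 = 0 carry 1
  1+1+1 = 1 carry 1
  0+1+1 = 0 carry 1
  0+1+1 = 0 carry 1
  final carry 1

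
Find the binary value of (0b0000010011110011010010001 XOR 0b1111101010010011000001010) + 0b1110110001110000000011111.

First 0b0000010011110011010010001 XOR 0b1111101010010011000001010 = 0b1111111001100000010011011.
Add column by column in base 2, right to left:
  1+1 = 0 carry 1
  1+1+1 = 1 carry 1
  0+1+1 = 0 carry 1
  1+1+1 = 1 carry 1
  1+1+1 = 1 carry 1
  0+0+1 = 1
  0+0 = 0
  1+0 = 1
  0+0 = 0
  0+0 = 0
  0+0 = 0
  0+0 = 0
  0+0 = 0
  0+1 = 1
  1+1 = 0 carry 1
  1+1+1 = 1 carry 1
  0+0+1 = 1
  0+0 = 0
  1+0 = 1
  1+1 = 0 carry 1
  1+1+1 = 1 carry 1
  1+0+1 = 0 carry 1
  1+1+1 = 1 carry 1
  1+1+1 = 1 carry 1
  1+1+1 = 1 carry 1
  final carry 1

0b11110101011010000010111010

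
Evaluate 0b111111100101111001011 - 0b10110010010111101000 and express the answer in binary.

Subtract column by column in base 2:
  1-0 → 1
  1-0 → 1
  0-0 → 0
  1-1 → 0
  0-0 → 0
  0-1 → 1 (borrow)
  1-1-1 → 1 (borrow)
  1-1-1 → 1 (borrow)
  1-1-1 → 1 (borrow)
  1-0-1 → 0
  0-1 → 1 (borrow)
  1-0-1 → 0
  0-0 → 0
  0-1 → 1 (borrow)
  1-0-1 → 0
  1-0 → 1
  1-1 → 0
  1-1 → 0
  1-0 → 1
  1-1 → 0
  1-0 → 1

0b101001010010111100011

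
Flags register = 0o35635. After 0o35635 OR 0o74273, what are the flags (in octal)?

OR each oct digit independently (no carries):
  3|7=7, 5|4=5, 6|2=6, 3|7=7, 5|3=7

0o75677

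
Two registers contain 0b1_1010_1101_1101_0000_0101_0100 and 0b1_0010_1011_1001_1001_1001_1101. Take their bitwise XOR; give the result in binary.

XOR bit by bit (1 where the bits differ):
  1101011011101000001010100
^ 1001010111001100110011101
= 0100001100100100111001001

0b0100001100100100111001001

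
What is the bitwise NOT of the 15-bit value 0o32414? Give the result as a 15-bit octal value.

0o45363

Each oct digit d becomes 7−d:
  3→4, 2→5, 4→3, 1→6, 4→3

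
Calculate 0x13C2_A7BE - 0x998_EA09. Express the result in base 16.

0xA29BDB5

Subtract column by column in base 16:
  E-9 → 5
  B-0 → B
  7-A → D (borrow)
  A-E-1 → B (borrow)
  2-8-1 → 9 (borrow)
  C-9-1 → 2
  3-9 → A (borrow)
  1-0-1 → 0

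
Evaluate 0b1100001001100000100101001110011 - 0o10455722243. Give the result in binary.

0o10455722243 = 0b1000100101101111010010010100011 in binary.
Subtract column by column in base 2:
  1-1 → 0
  1-1 → 0
  0-0 → 0
  0-0 → 0
  1-0 → 1
  1-1 → 0
  1-0 → 1
  0-1 → 1 (borrow)
  0-0-1 → 1 (borrow)
  1-0-1 → 0
  0-1 → 1 (borrow)
  1-0-1 → 0
  0-0 → 0
  0-1 → 1 (borrow)
  1-0-1 → 0
  0-1 → 1 (borrow)
  0-1-1 → 0 (borrow)
  0-1-1 → 0 (borrow)
  0-1-1 → 0 (borrow)
  0-0-1 → 1 (borrow)
  1-1-1 → 1 (borrow)
  1-1-1 → 1 (borrow)
  0-0-1 → 1 (borrow)
  0-1-1 → 0 (borrow)
  1-0-1 → 0
  0-0 → 0
  0-1 → 1 (borrow)
  0-0-1 → 1 (borrow)
  0-0-1 → 1 (borrow)
  1-0-1 → 0
  1-1 → 0

0b11100011110001010010111010000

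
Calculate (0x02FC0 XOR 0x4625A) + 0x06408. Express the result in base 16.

0x4B1A2

First 0x02FC0 XOR 0x4625A = 0x44D9A.
Add column by column in base 16, right to left:
  A+8 = 2 carry 1
  9+0+1 = A
  D+4 = 1 carry 1
  4+6+1 = B
  4+0 = 4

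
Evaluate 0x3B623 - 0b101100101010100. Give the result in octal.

0o656317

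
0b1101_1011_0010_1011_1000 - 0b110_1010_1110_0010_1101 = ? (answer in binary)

0b1110000010010001011

Subtract column by column in base 2:
  0-1 → 1 (borrow)
  0-0-1 → 1 (borrow)
  0-1-1 → 0 (borrow)
  1-1-1 → 1 (borrow)
  1-0-1 → 0
  1-1 → 0
  0-0 → 0
  1-0 → 1
  0-0 → 0
  1-1 → 0
  0-1 → 1 (borrow)
  0-1-1 → 0 (borrow)
  1-0-1 → 0
  1-1 → 0
  0-0 → 0
  1-1 → 0
  1-0 → 1
  0-1 → 1 (borrow)
  1-1-1 → 1 (borrow)
  1-0-1 → 0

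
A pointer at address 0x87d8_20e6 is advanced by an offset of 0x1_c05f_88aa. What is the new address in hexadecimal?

Add column by column in base 16, right to left:
  6+a = 0 carry 1
  e+a+1 = 9 carry 1
  0+8+1 = 9
  2+8 = a
  8+f = 7 carry 1
  d+5+1 = 3 carry 1
  7+0+1 = 8
  8+c = 4 carry 1
  0+1+1 = 2

0x24837a990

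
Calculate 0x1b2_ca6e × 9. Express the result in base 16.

Multiply each base-16 digit by 9, carrying:
  e×9 = 126 → write e carry 7
  6×9+7 = 61 → write d carry 3
  a×9+3 = 93 → write d carry 5
  c×9+5 = 113 → write 1 carry 7
  2×9+7 = 25 → write 9 carry 1
  b×9+1 = 100 → write 4 carry 6
  1×9+6 = 15 → write f

0xf491dde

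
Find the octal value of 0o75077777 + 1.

0o75100000

The trailing 5 digits are 7 (max in base 8), so adding 1 cascades: they roll to 0 and the next digit up increments.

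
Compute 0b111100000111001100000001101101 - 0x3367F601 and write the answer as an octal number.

0o1055145154

0b111100000111001100000001101101 = 0o7407140155 in octal.
0x3367F601 = 0o6331773001 in octal.
Subtract column by column in base 8:
  5-1 → 4
  5-0 → 5
  1-0 → 1
  0-3 → 5 (borrow)
  4-7-1 → 4 (borrow)
  1-7-1 → 1 (borrow)
  7-1-1 → 5
  0-3 → 5 (borrow)
  4-3-1 → 0
  7-6 → 1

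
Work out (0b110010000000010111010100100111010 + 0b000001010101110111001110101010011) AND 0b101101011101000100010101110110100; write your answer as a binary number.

Add column by column in base 2, right to left:
  0+1 = 1
  1+1 = 0 carry 1
  0+0+1 = 1
  1+0 = 1
  1+1 = 0 carry 1
  1+0+1 = 0 carry 1
  0+1+1 = 0 carry 1
  0+0+1 = 1
  1+1 = 0 carry 1
  0+0+1 = 1
  0+1 = 1
  1+1 = 0 carry 1
  0+1+1 = 0 carry 1
  1+0+1 = 0 carry 1
  0+0+1 = 1
  1+1 = 0 carry 1
  1+1+1 = 1 carry 1
  1+1+1 = 1 carry 1
  0+0+1 = 1
  1+1 = 0 carry 1
  0+1+1 = 0 carry 1
  0+1+1 = 0 carry 1
  0+0+1 = 1
  0+1 = 1
  0+0 = 0
  0+1 = 1
  0+0 = 0
  0+1 = 1
  1+0 = 1
  0+0 = 0
  0+0 = 0
  1+0 = 1
  1+0 = 1
Sum = 0b110011010110001110100011010001101; now AND with 0b101101011101000100010101110110100:
  110011010110001110100011010001101
& 101101011101000100010101110110100
= 100001010100000100000001010000100

0b100001010100000100000001010000100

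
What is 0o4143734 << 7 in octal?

0o1030767000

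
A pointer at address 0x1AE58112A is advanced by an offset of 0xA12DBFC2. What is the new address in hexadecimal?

Add column by column in base 16, right to left:
  A+2 = C
  2+C = E
  1+F = 0 carry 1
  1+B+1 = D
  8+D = 5 carry 1
  5+2+1 = 8
  E+1 = F
  A+A = 4 carry 1
  1+0+1 = 2

0x24F85D0EC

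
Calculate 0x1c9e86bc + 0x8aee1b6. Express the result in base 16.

0x254d6872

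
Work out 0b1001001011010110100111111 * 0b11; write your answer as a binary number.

0b11011100010000011110111101

Multiply each base-2 digit by 3, carrying:
  1×3 = 3 → write 1 carry 1
  1×3+1 = 4 → write 0 carry 2
  1×3+2 = 5 → write 1 carry 2
  1×3+2 = 5 → write 1 carry 2
  1×3+2 = 5 → write 1 carry 2
  1×3+2 = 5 → write 1 carry 2
  0×3+2 = 2 → write 0 carry 1
  0×3+1 = 1 → write 1
  1×3 = 3 → write 1 carry 1
  0×3+1 = 1 → write 1
  1×3 = 3 → write 1 carry 1
  1×3+1 = 4 → write 0 carry 2
  0×3+2 = 2 → write 0 carry 1
  1×3+1 = 4 → write 0 carry 2
  0×3+2 = 2 → write 0 carry 1
  1×3+1 = 4 → write 0 carry 2
  1×3+2 = 5 → write 1 carry 2
  0×3+2 = 2 → write 0 carry 1
  1×3+1 = 4 → write 0 carry 2
  0×3+2 = 2 → write 0 carry 1
  0×3+1 = 1 → write 1
  1×3 = 3 → write 1 carry 1
  0×3+1 = 1 → write 1
  0×3 = 0 → write 0
  1×3 = 3 → write 1 carry 1
  remaining carry: 1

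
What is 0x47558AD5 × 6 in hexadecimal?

Multiply each base-16 digit by 6, carrying:
  5×6 = 30 → write E carry 1
  D×6+1 = 79 → write F carry 4
  A×6+4 = 64 → write 0 carry 4
  8×6+4 = 52 → write 4 carry 3
  5×6+3 = 33 → write 1 carry 2
  5×6+2 = 32 → write 0 carry 2
  7×6+2 = 44 → write C carry 2
  4×6+2 = 26 → write A carry 1
  remaining carry: 1

0x1AC0140FE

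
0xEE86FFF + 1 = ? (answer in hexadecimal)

0xEE87000

The trailing 3 digits are F (max in base 16), so adding 1 cascades: they roll to 0 and the next digit up increments.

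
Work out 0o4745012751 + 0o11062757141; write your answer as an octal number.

Add column by column in base 8, right to left:
  1+1 = 2
  5+4 = 1 carry 1
  7+1+1 = 1 carry 1
  2+7+1 = 2 carry 1
  1+5+1 = 7
  0+7 = 7
  5+2 = 7
  4+6 = 2 carry 1
  7+0+1 = 0 carry 1
  4+1+1 = 6
  0+1 = 1

0o16027772112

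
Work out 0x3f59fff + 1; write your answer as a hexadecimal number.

The trailing 3 digits are F (max in base 16), so adding 1 cascades: they roll to 0 and the next digit up increments.

0x3f5a000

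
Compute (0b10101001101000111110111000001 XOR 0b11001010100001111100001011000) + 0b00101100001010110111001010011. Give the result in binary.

First 0b10101001101000111110111000001 XOR 0b11001010100001111100001011000 = 0b01100011001001000010110011001.
Add column by column in base 2, right to left:
  1+1 = 0 carry 1
  0+1+1 = 0 carry 1
  0+0+1 = 1
  1+0 = 1
  1+1 = 0 carry 1
  0+0+1 = 1
  0+1 = 1
  1+0 = 1
  1+0 = 1
  0+1 = 1
  1+1 = 0 carry 1
  0+1+1 = 0 carry 1
  0+0+1 = 1
  0+1 = 1
  0+1 = 1
  1+0 = 1
  0+1 = 1
  0+0 = 0
  1+1 = 0 carry 1
  0+0+1 = 1
  0+0 = 0
  1+0 = 1
  1+0 = 1
  0+1 = 1
  0+1 = 1
  0+0 = 0
  1+1 = 0 carry 1
  1+0+1 = 0 carry 1
  final carry 1

0b10001111010011111001111101100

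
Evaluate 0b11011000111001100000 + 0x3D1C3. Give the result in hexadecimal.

0x116023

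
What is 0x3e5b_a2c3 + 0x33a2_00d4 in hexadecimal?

0x71fda397

Add column by column in base 16, right to left:
  3+4 = 7
  c+d = 9 carry 1
  2+0+1 = 3
  a+0 = a
  b+2 = d
  5+a = f
  e+3 = 1 carry 1
  3+3+1 = 7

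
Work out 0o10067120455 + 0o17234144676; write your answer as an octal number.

Add column by column in base 8, right to left:
  5+6 = 3 carry 1
  5+7+1 = 5 carry 1
  4+6+1 = 3 carry 1
  0+4+1 = 5
  2+4 = 6
  1+1 = 2
  7+4 = 3 carry 1
  6+3+1 = 2 carry 1
  0+2+1 = 3
  0+7 = 7
  1+1 = 2

0o27323265353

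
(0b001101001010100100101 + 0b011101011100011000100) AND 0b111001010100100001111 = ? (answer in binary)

0b101000000100100001001

Add column by column in base 2, right to left:
  1+0 = 1
  0+0 = 0
  1+1 = 0 carry 1
  0+0+1 = 1
  0+0 = 0
  1+0 = 1
  0+1 = 1
  0+1 = 1
  1+0 = 1
  0+0 = 0
  1+0 = 1
  0+1 = 1
  1+1 = 0 carry 1
  0+1+1 = 0 carry 1
  0+0+1 = 1
  1+1 = 0 carry 1
  0+0+1 = 1
  1+1 = 0 carry 1
  1+1+1 = 1 carry 1
  0+1+1 = 0 carry 1
  final carry 1
Sum = 0b101010100110111101001; now AND with 0b111001010100100001111:
  101010100110111101001
& 111001010100100001111
= 101000000100100001001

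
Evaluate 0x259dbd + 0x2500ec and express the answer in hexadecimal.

0x4a9ea9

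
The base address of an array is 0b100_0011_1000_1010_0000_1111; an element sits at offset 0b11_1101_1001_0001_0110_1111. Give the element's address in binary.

0b100000010001101101111110

Add column by column in base 2, right to left:
  1+1 = 0 carry 1
  1+1+1 = 1 carry 1
  1+1+1 = 1 carry 1
  1+1+1 = 1 carry 1
  0+0+1 = 1
  0+1 = 1
  0+1 = 1
  0+0 = 0
  0+1 = 1
  1+0 = 1
  0+0 = 0
  1+0 = 1
  0+1 = 1
  0+0 = 0
  0+0 = 0
  1+1 = 0 carry 1
  1+1+1 = 1 carry 1
  1+0+1 = 0 carry 1
  0+1+1 = 0 carry 1
  0+1+1 = 0 carry 1
  0+1+1 = 0 carry 1
  0+1+1 = 0 carry 1
  1+0+1 = 0 carry 1
  final carry 1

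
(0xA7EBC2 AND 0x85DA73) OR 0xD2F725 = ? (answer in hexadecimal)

0xD7FF67

0xA7EBC2 AND 0x85DA73 = 0x85CA42.
Then OR with 0xD2F725.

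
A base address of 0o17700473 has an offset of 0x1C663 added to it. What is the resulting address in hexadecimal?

0x41479E

0o17700473 = 0x3F813B in hexadecimal.
Add column by column in base 16, right to left:
  B+3 = E
  3+6 = 9
  1+6 = 7
  8+C = 4 carry 1
  F+1+1 = 1 carry 1
  3+0+1 = 4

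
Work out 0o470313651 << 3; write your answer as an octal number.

0o4703136510

Shifting left by 3 bits = 1 oct digit: append 1 zero.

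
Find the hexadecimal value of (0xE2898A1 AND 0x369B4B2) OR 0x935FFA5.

0xB3DFFA5

0xE2898A1 AND 0x369B4B2 = 0x22890A0.
Then OR with 0x935FFA5.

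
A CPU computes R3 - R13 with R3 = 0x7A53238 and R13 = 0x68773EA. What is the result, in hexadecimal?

Subtract column by column in base 16:
  8-A → E (borrow)
  3-E-1 → 4 (borrow)
  2-3-1 → E (borrow)
  3-7-1 → B (borrow)
  5-7-1 → D (borrow)
  A-8-1 → 1
  7-6 → 1

0x11DBE4E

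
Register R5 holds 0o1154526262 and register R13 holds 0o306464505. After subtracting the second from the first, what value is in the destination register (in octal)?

Subtract column by column in base 8:
  2-5 → 5 (borrow)
  6-0-1 → 5
  2-5 → 5 (borrow)
  6-4-1 → 1
  2-6 → 4 (borrow)
  5-4-1 → 0
  4-6 → 6 (borrow)
  5-0-1 → 4
  1-3 → 6 (borrow)
  1-0-1 → 0

0o646041555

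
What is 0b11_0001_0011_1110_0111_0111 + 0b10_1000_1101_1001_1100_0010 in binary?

0b10110100001100000111001

Add column by column in base 2, right to left:
  1+0 = 1
  1+1 = 0 carry 1
  1+0+1 = 0 carry 1
  0+0+1 = 1
  1+0 = 1
  1+0 = 1
  1+1 = 0 carry 1
  0+1+1 = 0 carry 1
  0+1+1 = 0 carry 1
  1+0+1 = 0 carry 1
  1+0+1 = 0 carry 1
  1+1+1 = 1 carry 1
  1+1+1 = 1 carry 1
  1+0+1 = 0 carry 1
  0+1+1 = 0 carry 1
  0+1+1 = 0 carry 1
  1+0+1 = 0 carry 1
  0+0+1 = 1
  0+0 = 0
  0+1 = 1
  1+0 = 1
  1+1 = 0 carry 1
  final carry 1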